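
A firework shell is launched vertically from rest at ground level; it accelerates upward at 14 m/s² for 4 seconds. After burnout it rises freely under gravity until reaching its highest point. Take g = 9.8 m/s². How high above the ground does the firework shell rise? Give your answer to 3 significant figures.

272 m

Phase 1 (powered ascent): v₀ = 0 m/s, a = 14 m/s².
v = v₀ + at = 0 + (14)(4) = 56.0 m/s
Δx = v₀t + ½at² = 0·4 + 0.5·14·4² = 112 m

Phase 2 (coasting upward): v₀ = 56.0 m/s, a = -9.8 m/s².
v = v₀ + at → t = (0 − 56.0) / -9.8 = 5.71 s
v² = v₀² + 2aΔx → Δx = (0² − 56.0²)/(2·-9.8) = 160 m
Maximum height = 112 + 160 = 272 m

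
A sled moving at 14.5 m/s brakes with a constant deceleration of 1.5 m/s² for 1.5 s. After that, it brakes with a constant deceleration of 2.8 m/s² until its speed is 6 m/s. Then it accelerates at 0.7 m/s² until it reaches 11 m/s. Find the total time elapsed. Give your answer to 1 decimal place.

Phase 1 (decelerating): v₀ = 14.5 m/s, a = -1.5 m/s².
v = v₀ + at = 14.5 + (-1.5)(1.5) = 12.2 m/s
Δx = v₀t + ½at² = 14.5·1.5 + 0.5·-1.5·1.5² = 20.1 m

Phase 2 (decelerating): v₀ = 12.2 m/s, a = -2.8 m/s².
v = v₀ + at → t = (6 − 12.2) / -2.8 = 2.23 s
v² = v₀² + 2aΔx → Δx = (6² − 12.2²)/(2·-2.8) = 20.4 m

Phase 3 (accelerating): v₀ = 6.00 m/s, a = 0.7 m/s².
v = v₀ + at → t = (11 − 6.00) / 0.7 = 7.14 s
v² = v₀² + 2aΔx → Δx = (11² − 6.00²)/(2·0.7) = 60.7 m
Total time = 1.50 + 2.23 + 7.14 = 10.9 s

10.9 s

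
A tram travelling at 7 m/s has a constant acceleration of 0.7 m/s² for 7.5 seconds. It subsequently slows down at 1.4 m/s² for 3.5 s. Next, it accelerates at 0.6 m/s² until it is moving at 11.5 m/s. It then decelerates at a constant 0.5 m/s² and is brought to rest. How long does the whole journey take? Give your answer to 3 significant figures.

Phase 1 (accelerating): v₀ = 7.00 m/s, a = 0.7 m/s².
v = v₀ + at = 7.00 + (0.7)(7.5) = 12.2 m/s
Δx = v₀t + ½at² = 7.00·7.5 + 0.5·0.7·7.5² = 72.2 m

Phase 2 (decelerating): v₀ = 12.2 m/s, a = -1.4 m/s².
v = v₀ + at = 12.2 + (-1.4)(3.5) = 7.35 m/s
Δx = v₀t + ½at² = 12.2·3.5 + 0.5·-1.4·3.5² = 34.3 m

Phase 3 (accelerating): v₀ = 7.35 m/s, a = 0.6 m/s².
v = v₀ + at → t = (11.5 − 7.35) / 0.6 = 6.92 s
v² = v₀² + 2aΔx → Δx = (11.5² − 7.35²)/(2·0.6) = 65.2 m

Phase 4 (decelerating): v₀ = 11.5 m/s, a = -0.5 m/s².
v = v₀ + at → t = (0 − 11.5) / -0.5 = 23.0 s
v² = v₀² + 2aΔx → Δx = (0² − 11.5²)/(2·-0.5) = 132 m
Total time = 7.50 + 3.50 + 6.92 + 23.0 = 40.9 s

40.9 s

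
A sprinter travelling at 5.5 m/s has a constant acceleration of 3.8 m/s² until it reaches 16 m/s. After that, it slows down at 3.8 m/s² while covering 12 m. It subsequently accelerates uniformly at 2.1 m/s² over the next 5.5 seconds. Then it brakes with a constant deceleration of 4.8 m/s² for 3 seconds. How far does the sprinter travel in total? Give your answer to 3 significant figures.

196 m

Phase 1 (accelerating): v₀ = 5.50 m/s, a = 3.8 m/s².
v = v₀ + at → t = (16 − 5.50) / 3.8 = 2.76 s
v² = v₀² + 2aΔx → Δx = (16² − 5.50²)/(2·3.8) = 29.7 m

Phase 2 (decelerating): v₀ = 16.0 m/s, a = -3.8 m/s².
v² = v₀² + 2aΔx = 16.0² + 2·-3.8·12 = 165 → v = 12.8 m/s
t = (v − v₀)/a = (12.8 − 16.0)/-3.8 = 0.832 s

Phase 3 (accelerating): v₀ = 12.8 m/s, a = 2.1 m/s².
v = v₀ + at = 12.8 + (2.1)(5.5) = 24.4 m/s
Δx = v₀t + ½at² = 12.8·5.5 + 0.5·2.1·5.5² = 102 m

Phase 4 (decelerating): v₀ = 24.4 m/s, a = -4.8 m/s².
v = v₀ + at = 24.4 + (-4.8)(3) = 9.99 m/s
Δx = v₀t + ½at² = 24.4·3 + 0.5·-4.8·3² = 51.6 m
Total distance = 29.7 + 12.0 + 102 + 51.6 = 196 m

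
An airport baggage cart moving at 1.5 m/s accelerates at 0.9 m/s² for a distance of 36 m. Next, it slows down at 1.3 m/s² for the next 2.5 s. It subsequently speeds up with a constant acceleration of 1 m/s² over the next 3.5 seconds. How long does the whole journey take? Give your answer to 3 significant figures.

13.4 s

Phase 1 (accelerating): v₀ = 1.50 m/s, a = 0.9 m/s².
v² = v₀² + 2aΔx = 1.50² + 2·0.9·36 = 67.0 → v = 8.19 m/s
t = (v − v₀)/a = (8.19 − 1.50)/0.9 = 7.43 s

Phase 2 (decelerating): v₀ = 8.19 m/s, a = -1.3 m/s².
v = v₀ + at = 8.19 + (-1.3)(2.5) = 4.94 m/s
Δx = v₀t + ½at² = 8.19·2.5 + 0.5·-1.3·2.5² = 16.4 m

Phase 3 (accelerating): v₀ = 4.94 m/s, a = 1 m/s².
v = v₀ + at = 4.94 + (1)(3.5) = 8.44 m/s
Δx = v₀t + ½at² = 4.94·3.5 + 0.5·1·3.5² = 23.4 m
Total time = 7.43 + 2.50 + 3.50 = 13.4 s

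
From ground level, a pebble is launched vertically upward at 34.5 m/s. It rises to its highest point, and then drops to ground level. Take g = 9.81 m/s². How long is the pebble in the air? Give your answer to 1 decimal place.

Phase 1 (rising): v₀ = 34.5 m/s, a = -9.81 m/s².
v = v₀ + at → t = (0 − 34.5) / -9.81 = 3.52 s
v² = v₀² + 2aΔx → Δx = (0² − 34.5²)/(2·-9.81) = 60.7 m

Phase 2 (falling): v₀ = 0 m/s, a = -9.81 m/s².
Falls 60.7 m from rest: t = √(2·60.7/9.81) = 3.52 s; v = g·t = 34.5 m/s.
Total time = 3.52 + 3.52 = 7.03 s

7.0 s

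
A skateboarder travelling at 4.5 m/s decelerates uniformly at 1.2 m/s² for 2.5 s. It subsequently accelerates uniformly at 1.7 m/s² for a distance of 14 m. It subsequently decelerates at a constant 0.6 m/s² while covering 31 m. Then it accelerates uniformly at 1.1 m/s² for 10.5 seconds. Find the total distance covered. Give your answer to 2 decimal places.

150.48 m

Phase 1 (decelerating): v₀ = 4.50 m/s, a = -1.2 m/s².
v = v₀ + at = 4.50 + (-1.2)(2.5) = 1.50 m/s
Δx = v₀t + ½at² = 4.50·2.5 + 0.5·-1.2·2.5² = 7.50 m

Phase 2 (accelerating): v₀ = 1.50 m/s, a = 1.7 m/s².
v² = v₀² + 2aΔx = 1.50² + 2·1.7·14 = 49.9 → v = 7.06 m/s
t = (v − v₀)/a = (7.06 − 1.50)/1.7 = 3.27 s

Phase 3 (decelerating): v₀ = 7.06 m/s, a = -0.6 m/s².
v² = v₀² + 2aΔx = 7.06² + 2·-0.6·31 = 12.7 → v = 3.56 m/s
t = (v − v₀)/a = (3.56 − 7.06)/-0.6 = 5.84 s

Phase 4 (accelerating): v₀ = 3.56 m/s, a = 1.1 m/s².
v = v₀ + at = 3.56 + (1.1)(10.5) = 15.1 m/s
Δx = v₀t + ½at² = 3.56·10.5 + 0.5·1.1·10.5² = 98.0 m
Total distance = 7.50 + 14.0 + 31.0 + 98.0 = 150 m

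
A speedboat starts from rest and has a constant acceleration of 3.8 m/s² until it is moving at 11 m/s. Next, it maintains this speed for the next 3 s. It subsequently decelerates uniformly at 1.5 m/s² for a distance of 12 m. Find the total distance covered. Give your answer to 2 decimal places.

60.92 m

Phase 1 (accelerating): v₀ = 0 m/s, a = 3.8 m/s².
v = v₀ + at → t = (11 − 0) / 3.8 = 2.89 s
v² = v₀² + 2aΔx → Δx = (11² − 0²)/(2·3.8) = 15.9 m

Phase 2 (constant speed): v₀ = 11.0 m/s, a = 0 m/s².
v = v₀ + at = 11.0 + (0)(3) = 11.0 m/s
Δx = v₀t + ½at² = 11.0·3 + 0.5·0·3² = 33.0 m

Phase 3 (decelerating): v₀ = 11.0 m/s, a = -1.5 m/s².
v² = v₀² + 2aΔx = 11.0² + 2·-1.5·12 = 85.0 → v = 9.22 m/s
t = (v − v₀)/a = (9.22 − 11.0)/-1.5 = 1.19 s
Total distance = 15.9 + 33.0 + 12.0 = 60.9 m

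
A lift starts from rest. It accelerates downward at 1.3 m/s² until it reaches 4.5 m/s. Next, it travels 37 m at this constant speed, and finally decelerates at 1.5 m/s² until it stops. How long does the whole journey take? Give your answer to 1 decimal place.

Phase 1 (accelerating): v₀ = 0 m/s, a = 1.3 m/s².
v = v₀ + at → t = (4.5 − 0) / 1.3 = 3.46 s
v² = v₀² + 2aΔx → Δx = (4.5² − 0²)/(2·1.3) = 7.79 m

Phase 2 (constant speed): v₀ = 4.50 m/s, a = 0 m/s².
Constant speed: t = d/v = 37/4.50 = 8.22 s

Phase 3 (decelerating): v₀ = 4.50 m/s, a = -1.5 m/s².
v = v₀ + at → t = (0 − 4.50) / -1.5 = 3.00 s
v² = v₀² + 2aΔx → Δx = (0² − 4.50²)/(2·-1.5) = 6.75 m
Total time = 3.46 + 8.22 + 3.00 = 14.7 s

14.7 s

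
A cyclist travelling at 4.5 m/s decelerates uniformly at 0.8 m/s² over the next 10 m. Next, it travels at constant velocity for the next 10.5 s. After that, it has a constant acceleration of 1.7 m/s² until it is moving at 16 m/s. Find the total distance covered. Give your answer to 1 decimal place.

105.7 m

Phase 1 (decelerating): v₀ = 4.50 m/s, a = -0.8 m/s².
v² = v₀² + 2aΔx = 4.50² + 2·-0.8·10 = 4.25 → v = 2.06 m/s
t = (v − v₀)/a = (2.06 − 4.50)/-0.8 = 3.05 s

Phase 2 (constant speed): v₀ = 2.06 m/s, a = 0 m/s².
v = v₀ + at = 2.06 + (0)(10.5) = 2.06 m/s
Δx = v₀t + ½at² = 2.06·10.5 + 0.5·0·10.5² = 21.6 m

Phase 3 (accelerating): v₀ = 2.06 m/s, a = 1.7 m/s².
v = v₀ + at → t = (16 − 2.06) / 1.7 = 8.20 s
v² = v₀² + 2aΔx → Δx = (16² − 2.06²)/(2·1.7) = 74.0 m
Total distance = 10.0 + 21.6 + 74.0 = 106 m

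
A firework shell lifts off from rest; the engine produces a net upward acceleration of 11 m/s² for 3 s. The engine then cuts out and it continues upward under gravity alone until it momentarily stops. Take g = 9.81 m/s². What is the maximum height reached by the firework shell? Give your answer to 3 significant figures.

105 m

Phase 1 (powered ascent): v₀ = 0 m/s, a = 11 m/s².
v = v₀ + at = 0 + (11)(3) = 33.0 m/s
Δx = v₀t + ½at² = 0·3 + 0.5·11·3² = 49.5 m

Phase 2 (coasting upward): v₀ = 33.0 m/s, a = -9.81 m/s².
v = v₀ + at → t = (0 − 33.0) / -9.81 = 3.36 s
v² = v₀² + 2aΔx → Δx = (0² − 33.0²)/(2·-9.81) = 55.5 m
Maximum height = 49.5 + 55.5 = 105 m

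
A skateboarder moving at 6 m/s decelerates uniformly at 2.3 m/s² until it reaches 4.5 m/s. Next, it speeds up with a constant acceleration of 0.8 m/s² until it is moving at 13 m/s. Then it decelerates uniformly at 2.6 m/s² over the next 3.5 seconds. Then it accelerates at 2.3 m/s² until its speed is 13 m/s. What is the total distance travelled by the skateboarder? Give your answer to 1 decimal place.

Phase 1 (decelerating): v₀ = 6.00 m/s, a = -2.3 m/s².
v = v₀ + at → t = (4.5 − 6.00) / -2.3 = 0.652 s
v² = v₀² + 2aΔx → Δx = (4.5² − 6.00²)/(2·-2.3) = 3.42 m

Phase 2 (accelerating): v₀ = 4.50 m/s, a = 0.8 m/s².
v = v₀ + at → t = (13 − 4.50) / 0.8 = 10.6 s
v² = v₀² + 2aΔx → Δx = (13² − 4.50²)/(2·0.8) = 93.0 m

Phase 3 (decelerating): v₀ = 13.0 m/s, a = -2.6 m/s².
v = v₀ + at = 13.0 + (-2.6)(3.5) = 3.90 m/s
Δx = v₀t + ½at² = 13.0·3.5 + 0.5·-2.6·3.5² = 29.6 m

Phase 4 (accelerating): v₀ = 3.90 m/s, a = 2.3 m/s².
v = v₀ + at → t = (13 − 3.90) / 2.3 = 3.96 s
v² = v₀² + 2aΔx → Δx = (13² − 3.90²)/(2·2.3) = 33.4 m
Total distance = 3.42 + 93.0 + 29.6 + 33.4 = 159 m

159.4 m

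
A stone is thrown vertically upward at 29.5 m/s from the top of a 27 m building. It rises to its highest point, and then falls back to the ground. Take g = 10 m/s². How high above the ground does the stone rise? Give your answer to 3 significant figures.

70.5 m

Phase 1 (rising): v₀ = 29.5 m/s, a = -10 m/s².
v = v₀ + at → t = (0 − 29.5) / -10 = 2.95 s
v² = v₀² + 2aΔx → Δx = (0² − 29.5²)/(2·-10) = 43.5 m
Maximum height = 27 + 43.5 = 70.5 m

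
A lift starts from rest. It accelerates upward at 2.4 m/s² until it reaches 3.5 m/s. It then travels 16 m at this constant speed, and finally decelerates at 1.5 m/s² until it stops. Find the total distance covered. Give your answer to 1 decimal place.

Phase 1 (accelerating): v₀ = 0 m/s, a = 2.4 m/s².
v = v₀ + at → t = (3.5 − 0) / 2.4 = 1.46 s
v² = v₀² + 2aΔx → Δx = (3.5² − 0²)/(2·2.4) = 2.55 m

Phase 2 (constant speed): v₀ = 3.50 m/s, a = 0 m/s².
Constant speed: t = d/v = 16/3.50 = 4.57 s

Phase 3 (decelerating): v₀ = 3.50 m/s, a = -1.5 m/s².
v = v₀ + at → t = (0 − 3.50) / -1.5 = 2.33 s
v² = v₀² + 2aΔx → Δx = (0² − 3.50²)/(2·-1.5) = 4.08 m
Total distance = 2.55 + 16.0 + 4.08 = 22.6 m

22.6 m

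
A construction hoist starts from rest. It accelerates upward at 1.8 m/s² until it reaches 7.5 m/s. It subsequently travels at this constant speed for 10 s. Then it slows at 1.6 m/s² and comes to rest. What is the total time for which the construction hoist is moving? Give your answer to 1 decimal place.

18.9 s

Phase 1 (accelerating): v₀ = 0 m/s, a = 1.8 m/s².
v = v₀ + at → t = (7.5 − 0) / 1.8 = 4.17 s
v² = v₀² + 2aΔx → Δx = (7.5² − 0²)/(2·1.8) = 15.6 m

Phase 2 (constant speed): v₀ = 7.50 m/s, a = 0 m/s².
v = v₀ + at = 7.50 + (0)(10) = 7.50 m/s
Δx = v₀t + ½at² = 7.50·10 + 0.5·0·10² = 75.0 m

Phase 3 (decelerating): v₀ = 7.50 m/s, a = -1.6 m/s².
v = v₀ + at → t = (0 − 7.50) / -1.6 = 4.69 s
v² = v₀² + 2aΔx → Δx = (0² − 7.50²)/(2·-1.6) = 17.6 m
Total time = 4.17 + 10.0 + 4.69 = 18.9 s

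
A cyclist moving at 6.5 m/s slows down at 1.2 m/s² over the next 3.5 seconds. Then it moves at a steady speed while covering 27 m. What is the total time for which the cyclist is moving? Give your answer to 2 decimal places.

Phase 1 (decelerating): v₀ = 6.50 m/s, a = -1.2 m/s².
v = v₀ + at = 6.50 + (-1.2)(3.5) = 2.30 m/s
Δx = v₀t + ½at² = 6.50·3.5 + 0.5·-1.2·3.5² = 15.4 m

Phase 2 (constant speed): v₀ = 2.30 m/s, a = 0 m/s².
Constant speed: t = d/v = 27/2.30 = 11.7 s
Total time = 3.50 + 11.7 = 15.2 s

15.24 s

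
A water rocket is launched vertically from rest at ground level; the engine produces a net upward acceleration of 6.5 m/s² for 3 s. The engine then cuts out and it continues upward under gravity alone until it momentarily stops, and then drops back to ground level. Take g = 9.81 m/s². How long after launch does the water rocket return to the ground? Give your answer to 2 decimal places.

8.14 s

Phase 1 (powered ascent): v₀ = 0 m/s, a = 6.5 m/s².
v = v₀ + at = 0 + (6.5)(3) = 19.5 m/s
Δx = v₀t + ½at² = 0·3 + 0.5·6.5·3² = 29.2 m

Phase 2 (coasting upward): v₀ = 19.5 m/s, a = -9.81 m/s².
v = v₀ + at → t = (0 − 19.5) / -9.81 = 1.99 s
v² = v₀² + 2aΔx → Δx = (0² − 19.5²)/(2·-9.81) = 19.4 m

Phase 3 (free fall): v₀ = 0 m/s, a = -9.81 m/s².
Falls 48.6 m from rest: t = √(2·48.6/9.81) = 3.15 s; v = g·t = 30.9 m/s.
Total time = 3.00 + 1.99 + 3.15 = 8.14 s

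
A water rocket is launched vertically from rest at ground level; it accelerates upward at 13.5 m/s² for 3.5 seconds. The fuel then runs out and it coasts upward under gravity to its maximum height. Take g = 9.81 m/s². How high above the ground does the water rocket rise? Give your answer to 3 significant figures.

Phase 1 (powered ascent): v₀ = 0 m/s, a = 13.5 m/s².
v = v₀ + at = 0 + (13.5)(3.5) = 47.2 m/s
Δx = v₀t + ½at² = 0·3.5 + 0.5·13.5·3.5² = 82.7 m

Phase 2 (coasting upward): v₀ = 47.2 m/s, a = -9.81 m/s².
v = v₀ + at → t = (0 − 47.2) / -9.81 = 4.82 s
v² = v₀² + 2aΔx → Δx = (0² − 47.2²)/(2·-9.81) = 114 m
Maximum height = 82.7 + 114 = 196 m

196 m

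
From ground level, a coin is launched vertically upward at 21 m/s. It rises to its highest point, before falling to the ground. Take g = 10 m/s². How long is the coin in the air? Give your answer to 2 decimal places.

4.20 s

Phase 1 (rising): v₀ = 21.0 m/s, a = -10 m/s².
v = v₀ + at → t = (0 − 21.0) / -10 = 2.10 s
v² = v₀² + 2aΔx → Δx = (0² − 21.0²)/(2·-10) = 22.1 m

Phase 2 (falling): v₀ = 0 m/s, a = -10 m/s².
Falls 22.1 m from rest: t = √(2·22.1/10) = 2.10 s; v = g·t = 21.0 m/s.
Total time = 2.10 + 2.10 = 4.20 s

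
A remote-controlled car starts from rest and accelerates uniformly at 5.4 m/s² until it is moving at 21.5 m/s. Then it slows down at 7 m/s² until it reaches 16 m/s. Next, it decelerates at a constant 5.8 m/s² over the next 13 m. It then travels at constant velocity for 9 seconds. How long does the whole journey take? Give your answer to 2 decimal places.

Phase 1 (accelerating): v₀ = 0 m/s, a = 5.4 m/s².
v = v₀ + at → t = (21.5 − 0) / 5.4 = 3.98 s
v² = v₀² + 2aΔx → Δx = (21.5² − 0²)/(2·5.4) = 42.8 m

Phase 2 (decelerating): v₀ = 21.5 m/s, a = -7 m/s².
v = v₀ + at → t = (16 − 21.5) / -7 = 0.786 s
v² = v₀² + 2aΔx → Δx = (16² − 21.5²)/(2·-7) = 14.7 m

Phase 3 (decelerating): v₀ = 16.0 m/s, a = -5.8 m/s².
v² = v₀² + 2aΔx = 16.0² + 2·-5.8·13 = 105 → v = 10.3 m/s
t = (v − v₀)/a = (10.3 − 16.0)/-5.8 = 0.990 s

Phase 4 (constant speed): v₀ = 10.3 m/s, a = 0 m/s².
v = v₀ + at = 10.3 + (0)(9) = 10.3 m/s
Δx = v₀t + ½at² = 10.3·9 + 0.5·0·9² = 92.3 m
Total time = 3.98 + 0.786 + 0.990 + 9.00 = 14.8 s

14.76 s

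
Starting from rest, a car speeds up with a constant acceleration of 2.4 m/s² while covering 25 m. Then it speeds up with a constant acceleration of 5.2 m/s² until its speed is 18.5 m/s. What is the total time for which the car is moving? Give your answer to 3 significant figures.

6.02 s

Phase 1 (accelerating): v₀ = 0 m/s, a = 2.4 m/s².
v² = v₀² + 2aΔx = 0² + 2·2.4·25 = 120 → v = 11.0 m/s
t = (v − v₀)/a = (11.0 − 0)/2.4 = 4.56 s

Phase 2 (accelerating): v₀ = 11.0 m/s, a = 5.2 m/s².
v = v₀ + at → t = (18.5 − 11.0) / 5.2 = 1.45 s
v² = v₀² + 2aΔx → Δx = (18.5² − 11.0²)/(2·5.2) = 21.4 m
Total time = 4.56 + 1.45 = 6.02 s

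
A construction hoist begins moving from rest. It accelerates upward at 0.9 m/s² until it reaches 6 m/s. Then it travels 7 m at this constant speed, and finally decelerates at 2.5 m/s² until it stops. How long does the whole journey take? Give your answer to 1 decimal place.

Phase 1 (accelerating): v₀ = 0 m/s, a = 0.9 m/s².
v = v₀ + at → t = (6 − 0) / 0.9 = 6.67 s
v² = v₀² + 2aΔx → Δx = (6² − 0²)/(2·0.9) = 20.0 m

Phase 2 (constant speed): v₀ = 6.00 m/s, a = 0 m/s².
Constant speed: t = d/v = 7/6.00 = 1.17 s

Phase 3 (decelerating): v₀ = 6.00 m/s, a = -2.5 m/s².
v = v₀ + at → t = (0 − 6.00) / -2.5 = 2.40 s
v² = v₀² + 2aΔx → Δx = (0² − 6.00²)/(2·-2.5) = 7.20 m
Total time = 6.67 + 1.17 + 2.40 = 10.2 s

10.2 s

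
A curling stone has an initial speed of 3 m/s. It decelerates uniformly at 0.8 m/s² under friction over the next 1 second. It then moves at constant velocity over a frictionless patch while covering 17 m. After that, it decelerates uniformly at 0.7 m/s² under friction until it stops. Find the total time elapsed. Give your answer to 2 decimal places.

11.87 s

Phase 1 (decelerating): v₀ = 3.00 m/s, a = -0.8 m/s².
v = v₀ + at = 3.00 + (-0.8)(1) = 2.20 m/s
Δx = v₀t + ½at² = 3.00·1 + 0.5·-0.8·1² = 2.60 m

Phase 2 (constant speed): v₀ = 2.20 m/s, a = 0 m/s².
Constant speed: t = d/v = 17/2.20 = 7.73 s

Phase 3 (decelerating): v₀ = 2.20 m/s, a = -0.7 m/s².
v = v₀ + at → t = (0 − 2.20) / -0.7 = 3.14 s
v² = v₀² + 2aΔx → Δx = (0² − 2.20²)/(2·-0.7) = 3.46 m
Total time = 1.00 + 7.73 + 3.14 = 11.9 s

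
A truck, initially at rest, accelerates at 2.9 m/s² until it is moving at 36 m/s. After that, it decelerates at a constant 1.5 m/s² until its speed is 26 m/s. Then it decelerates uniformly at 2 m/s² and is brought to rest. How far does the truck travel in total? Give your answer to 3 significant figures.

Phase 1 (accelerating): v₀ = 0 m/s, a = 2.9 m/s².
v = v₀ + at → t = (36 − 0) / 2.9 = 12.4 s
v² = v₀² + 2aΔx → Δx = (36² − 0²)/(2·2.9) = 223 m

Phase 2 (decelerating): v₀ = 36.0 m/s, a = -1.5 m/s².
v = v₀ + at → t = (26 − 36.0) / -1.5 = 6.67 s
v² = v₀² + 2aΔx → Δx = (26² − 36.0²)/(2·-1.5) = 207 m

Phase 3 (decelerating): v₀ = 26.0 m/s, a = -2 m/s².
v = v₀ + at → t = (0 − 26.0) / -2 = 13.0 s
v² = v₀² + 2aΔx → Δx = (0² − 26.0²)/(2·-2) = 169 m
Total distance = 223 + 207 + 169 = 599 m

599 m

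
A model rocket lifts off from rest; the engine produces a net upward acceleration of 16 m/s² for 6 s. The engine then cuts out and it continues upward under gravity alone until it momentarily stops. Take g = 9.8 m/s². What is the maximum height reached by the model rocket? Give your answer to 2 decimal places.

Phase 1 (powered ascent): v₀ = 0 m/s, a = 16 m/s².
v = v₀ + at = 0 + (16)(6) = 96.0 m/s
Δx = v₀t + ½at² = 0·6 + 0.5·16·6² = 288 m

Phase 2 (coasting upward): v₀ = 96.0 m/s, a = -9.8 m/s².
v = v₀ + at → t = (0 − 96.0) / -9.8 = 9.80 s
v² = v₀² + 2aΔx → Δx = (0² − 96.0²)/(2·-9.8) = 470 m
Maximum height = 288 + 470 = 758 m

758.20 m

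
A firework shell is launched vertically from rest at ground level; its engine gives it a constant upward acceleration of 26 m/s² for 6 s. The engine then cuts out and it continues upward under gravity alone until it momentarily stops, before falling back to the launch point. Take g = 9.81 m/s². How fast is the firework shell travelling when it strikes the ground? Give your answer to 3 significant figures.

183 m/s

Phase 1 (powered ascent): v₀ = 0 m/s, a = 26 m/s².
v = v₀ + at = 0 + (26)(6) = 156 m/s
Δx = v₀t + ½at² = 0·6 + 0.5·26·6² = 468 m

Phase 2 (coasting upward): v₀ = 156 m/s, a = -9.81 m/s².
v = v₀ + at → t = (0 − 156) / -9.81 = 15.9 s
v² = v₀² + 2aΔx → Δx = (0² − 156²)/(2·-9.81) = 1240 m

Phase 3 (free fall): v₀ = 0 m/s, a = -9.81 m/s².
Falls 1710 m from rest: t = √(2·1710/9.81) = 18.7 s; v = g·t = 183 m/s.
Impact speed = 183 m/s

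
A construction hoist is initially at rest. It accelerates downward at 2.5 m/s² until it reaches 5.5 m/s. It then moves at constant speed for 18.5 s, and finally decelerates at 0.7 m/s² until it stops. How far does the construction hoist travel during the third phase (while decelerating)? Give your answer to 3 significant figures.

21.6 m

Phase 1 (accelerating): v₀ = 0 m/s, a = 2.5 m/s².
v = v₀ + at → t = (5.5 − 0) / 2.5 = 2.20 s
v² = v₀² + 2aΔx → Δx = (5.5² − 0²)/(2·2.5) = 6.05 m

Phase 2 (constant speed): v₀ = 5.50 m/s, a = 0 m/s².
v = v₀ + at = 5.50 + (0)(18.5) = 5.50 m/s
Δx = v₀t + ½at² = 5.50·18.5 + 0.5·0·18.5² = 102 m

Phase 3 (decelerating): v₀ = 5.50 m/s, a = -0.7 m/s².
v = v₀ + at → t = (0 − 5.50) / -0.7 = 7.86 s
v² = v₀² + 2aΔx → Δx = (0² − 5.50²)/(2·-0.7) = 21.6 m
Distance in phase 3 = 21.6 m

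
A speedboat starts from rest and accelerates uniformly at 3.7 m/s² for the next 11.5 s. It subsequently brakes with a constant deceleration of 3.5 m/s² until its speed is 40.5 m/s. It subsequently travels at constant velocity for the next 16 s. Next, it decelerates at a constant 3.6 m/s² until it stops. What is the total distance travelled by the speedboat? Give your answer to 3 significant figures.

1140 m

Phase 1 (accelerating): v₀ = 0 m/s, a = 3.7 m/s².
v = v₀ + at = 0 + (3.7)(11.5) = 42.6 m/s
Δx = v₀t + ½at² = 0·11.5 + 0.5·3.7·11.5² = 245 m

Phase 2 (decelerating): v₀ = 42.6 m/s, a = -3.5 m/s².
v = v₀ + at → t = (40.5 − 42.6) / -3.5 = 0.586 s
v² = v₀² + 2aΔx → Δx = (40.5² − 42.6²)/(2·-3.5) = 24.3 m

Phase 3 (constant speed): v₀ = 40.5 m/s, a = 0 m/s².
v = v₀ + at = 40.5 + (0)(16) = 40.5 m/s
Δx = v₀t + ½at² = 40.5·16 + 0.5·0·16² = 648 m

Phase 4 (decelerating): v₀ = 40.5 m/s, a = -3.6 m/s².
v = v₀ + at → t = (0 − 40.5) / -3.6 = 11.2 s
v² = v₀² + 2aΔx → Δx = (0² − 40.5²)/(2·-3.6) = 228 m
Total distance = 245 + 24.3 + 648 + 228 = 1140 m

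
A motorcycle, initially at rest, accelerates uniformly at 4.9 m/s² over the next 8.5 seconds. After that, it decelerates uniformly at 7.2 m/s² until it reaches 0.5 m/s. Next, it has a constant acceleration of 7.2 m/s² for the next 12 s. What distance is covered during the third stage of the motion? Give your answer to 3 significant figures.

524 m

Phase 1 (accelerating): v₀ = 0 m/s, a = 4.9 m/s².
v = v₀ + at = 0 + (4.9)(8.5) = 41.7 m/s
Δx = v₀t + ½at² = 0·8.5 + 0.5·4.9·8.5² = 177 m

Phase 2 (decelerating): v₀ = 41.7 m/s, a = -7.2 m/s².
v = v₀ + at → t = (0.5 − 41.7) / -7.2 = 5.72 s
v² = v₀² + 2aΔx → Δx = (0.5² − 41.7²)/(2·-7.2) = 120 m

Phase 3 (accelerating): v₀ = 0.500 m/s, a = 7.2 m/s².
v = v₀ + at = 0.500 + (7.2)(12) = 86.9 m/s
Δx = v₀t + ½at² = 0.500·12 + 0.5·7.2·12² = 524 m
Distance in phase 3 = 524 m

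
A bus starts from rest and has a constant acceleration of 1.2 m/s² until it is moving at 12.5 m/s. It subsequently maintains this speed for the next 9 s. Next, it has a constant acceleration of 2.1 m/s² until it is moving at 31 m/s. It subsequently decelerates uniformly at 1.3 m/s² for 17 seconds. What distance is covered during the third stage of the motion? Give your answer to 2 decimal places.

Phase 1 (accelerating): v₀ = 0 m/s, a = 1.2 m/s².
v = v₀ + at → t = (12.5 − 0) / 1.2 = 10.4 s
v² = v₀² + 2aΔx → Δx = (12.5² − 0²)/(2·1.2) = 65.1 m

Phase 2 (constant speed): v₀ = 12.5 m/s, a = 0 m/s².
v = v₀ + at = 12.5 + (0)(9) = 12.5 m/s
Δx = v₀t + ½at² = 12.5·9 + 0.5·0·9² = 112 m

Phase 3 (accelerating): v₀ = 12.5 m/s, a = 2.1 m/s².
v = v₀ + at → t = (31 − 12.5) / 2.1 = 8.81 s
v² = v₀² + 2aΔx → Δx = (31² − 12.5²)/(2·2.1) = 192 m
Distance in phase 3 = 192 m

191.61 m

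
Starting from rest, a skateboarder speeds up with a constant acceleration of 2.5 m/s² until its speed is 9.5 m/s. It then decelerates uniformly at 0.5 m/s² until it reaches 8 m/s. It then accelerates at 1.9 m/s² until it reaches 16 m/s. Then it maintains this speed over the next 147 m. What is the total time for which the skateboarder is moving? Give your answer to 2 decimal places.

20.20 s

Phase 1 (accelerating): v₀ = 0 m/s, a = 2.5 m/s².
v = v₀ + at → t = (9.5 − 0) / 2.5 = 3.80 s
v² = v₀² + 2aΔx → Δx = (9.5² − 0²)/(2·2.5) = 18.1 m

Phase 2 (decelerating): v₀ = 9.50 m/s, a = -0.5 m/s².
v = v₀ + at → t = (8 − 9.50) / -0.5 = 3.00 s
v² = v₀² + 2aΔx → Δx = (8² − 9.50²)/(2·-0.5) = 26.2 m

Phase 3 (accelerating): v₀ = 8.00 m/s, a = 1.9 m/s².
v = v₀ + at → t = (16 − 8.00) / 1.9 = 4.21 s
v² = v₀² + 2aΔx → Δx = (16² − 8.00²)/(2·1.9) = 50.5 m

Phase 4 (constant speed): v₀ = 16.0 m/s, a = 0 m/s².
Constant speed: t = d/v = 147/16.0 = 9.19 s
Total time = 3.80 + 3.00 + 4.21 + 9.19 = 20.2 s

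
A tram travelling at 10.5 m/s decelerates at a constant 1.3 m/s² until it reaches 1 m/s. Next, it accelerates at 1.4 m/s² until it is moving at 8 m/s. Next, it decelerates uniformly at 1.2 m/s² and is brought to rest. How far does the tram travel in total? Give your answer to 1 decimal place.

Phase 1 (decelerating): v₀ = 10.5 m/s, a = -1.3 m/s².
v = v₀ + at → t = (1 − 10.5) / -1.3 = 7.31 s
v² = v₀² + 2aΔx → Δx = (1² − 10.5²)/(2·-1.3) = 42.0 m

Phase 2 (accelerating): v₀ = 1.00 m/s, a = 1.4 m/s².
v = v₀ + at → t = (8 − 1.00) / 1.4 = 5.00 s
v² = v₀² + 2aΔx → Δx = (8² − 1.00²)/(2·1.4) = 22.5 m

Phase 3 (decelerating): v₀ = 8.00 m/s, a = -1.2 m/s².
v = v₀ + at → t = (0 − 8.00) / -1.2 = 6.67 s
v² = v₀² + 2aΔx → Δx = (0² − 8.00²)/(2·-1.2) = 26.7 m
Total distance = 42.0 + 22.5 + 26.7 = 91.2 m

91.2 m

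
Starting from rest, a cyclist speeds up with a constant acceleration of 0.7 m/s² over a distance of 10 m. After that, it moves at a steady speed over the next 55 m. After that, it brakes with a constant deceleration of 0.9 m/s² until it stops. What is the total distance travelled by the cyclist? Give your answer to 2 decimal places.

72.78 m

Phase 1 (accelerating): v₀ = 0 m/s, a = 0.7 m/s².
v² = v₀² + 2aΔx = 0² + 2·0.7·10 = 14.0 → v = 3.74 m/s
t = (v − v₀)/a = (3.74 − 0)/0.7 = 5.35 s

Phase 2 (constant speed): v₀ = 3.74 m/s, a = 0 m/s².
Constant speed: t = d/v = 55/3.74 = 14.7 s

Phase 3 (decelerating): v₀ = 3.74 m/s, a = -0.9 m/s².
v = v₀ + at → t = (0 − 3.74) / -0.9 = 4.16 s
v² = v₀² + 2aΔx → Δx = (0² − 3.74²)/(2·-0.9) = 7.78 m
Total distance = 10.0 + 55.0 + 7.78 = 72.8 m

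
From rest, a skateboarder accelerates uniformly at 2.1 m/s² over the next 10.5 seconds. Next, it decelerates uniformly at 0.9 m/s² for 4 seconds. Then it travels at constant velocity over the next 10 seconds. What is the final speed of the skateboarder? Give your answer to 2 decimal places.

18.45 m/s

Phase 1 (accelerating): v₀ = 0 m/s, a = 2.1 m/s².
v = v₀ + at = 0 + (2.1)(10.5) = 22.1 m/s
Δx = v₀t + ½at² = 0·10.5 + 0.5·2.1·10.5² = 116 m

Phase 2 (decelerating): v₀ = 22.1 m/s, a = -0.9 m/s².
v = v₀ + at = 22.1 + (-0.9)(4) = 18.4 m/s
Δx = v₀t + ½at² = 22.1·4 + 0.5·-0.9·4² = 81.0 m

Phase 3 (constant speed): v₀ = 18.4 m/s, a = 0 m/s².
v = v₀ + at = 18.4 + (0)(10) = 18.4 m/s
Δx = v₀t + ½at² = 18.4·10 + 0.5·0·10² = 184 m
Final speed = 18.4 m/s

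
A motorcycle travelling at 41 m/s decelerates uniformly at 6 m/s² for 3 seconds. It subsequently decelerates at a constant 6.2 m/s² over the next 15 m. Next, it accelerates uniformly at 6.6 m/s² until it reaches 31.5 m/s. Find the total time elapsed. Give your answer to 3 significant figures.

5.69 s

Phase 1 (decelerating): v₀ = 41.0 m/s, a = -6 m/s².
v = v₀ + at = 41.0 + (-6)(3) = 23.0 m/s
Δx = v₀t + ½at² = 41.0·3 + 0.5·-6·3² = 96.0 m

Phase 2 (decelerating): v₀ = 23.0 m/s, a = -6.2 m/s².
v² = v₀² + 2aΔx = 23.0² + 2·-6.2·15 = 343 → v = 18.5 m/s
t = (v − v₀)/a = (18.5 − 23.0)/-6.2 = 0.723 s

Phase 3 (accelerating): v₀ = 18.5 m/s, a = 6.6 m/s².
v = v₀ + at → t = (31.5 − 18.5) / 6.6 = 1.97 s
v² = v₀² + 2aΔx → Δx = (31.5² − 18.5²)/(2·6.6) = 49.2 m
Total time = 3.00 + 0.723 + 1.97 = 5.69 s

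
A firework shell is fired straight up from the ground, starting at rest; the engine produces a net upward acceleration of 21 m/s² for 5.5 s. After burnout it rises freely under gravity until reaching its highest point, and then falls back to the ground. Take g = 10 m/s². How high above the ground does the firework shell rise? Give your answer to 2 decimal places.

984.64 m

Phase 1 (powered ascent): v₀ = 0 m/s, a = 21 m/s².
v = v₀ + at = 0 + (21)(5.5) = 116 m/s
Δx = v₀t + ½at² = 0·5.5 + 0.5·21·5.5² = 318 m

Phase 2 (coasting upward): v₀ = 116 m/s, a = -10 m/s².
v = v₀ + at → t = (0 − 116) / -10 = 11.6 s
v² = v₀² + 2aΔx → Δx = (0² − 116²)/(2·-10) = 667 m
Maximum height = 318 + 667 = 985 m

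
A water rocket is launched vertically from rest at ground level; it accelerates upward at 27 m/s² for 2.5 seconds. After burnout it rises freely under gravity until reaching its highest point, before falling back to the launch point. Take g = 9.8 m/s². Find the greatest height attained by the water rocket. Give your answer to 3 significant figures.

317 m

Phase 1 (powered ascent): v₀ = 0 m/s, a = 27 m/s².
v = v₀ + at = 0 + (27)(2.5) = 67.5 m/s
Δx = v₀t + ½at² = 0·2.5 + 0.5·27·2.5² = 84.4 m

Phase 2 (coasting upward): v₀ = 67.5 m/s, a = -9.8 m/s².
v = v₀ + at → t = (0 − 67.5) / -9.8 = 6.89 s
v² = v₀² + 2aΔx → Δx = (0² − 67.5²)/(2·-9.8) = 232 m
Maximum height = 84.4 + 232 = 317 m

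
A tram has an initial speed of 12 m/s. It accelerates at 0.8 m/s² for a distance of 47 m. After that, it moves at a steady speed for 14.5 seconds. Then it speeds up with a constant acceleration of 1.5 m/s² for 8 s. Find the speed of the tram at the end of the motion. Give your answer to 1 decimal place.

Phase 1 (accelerating): v₀ = 12.0 m/s, a = 0.8 m/s².
v² = v₀² + 2aΔx = 12.0² + 2·0.8·47 = 219 → v = 14.8 m/s
t = (v − v₀)/a = (14.8 − 12.0)/0.8 = 3.51 s

Phase 2 (constant speed): v₀ = 14.8 m/s, a = 0 m/s².
v = v₀ + at = 14.8 + (0)(14.5) = 14.8 m/s
Δx = v₀t + ½at² = 14.8·14.5 + 0.5·0·14.5² = 215 m

Phase 3 (accelerating): v₀ = 14.8 m/s, a = 1.5 m/s².
v = v₀ + at = 14.8 + (1.5)(8) = 26.8 m/s
Δx = v₀t + ½at² = 14.8·8 + 0.5·1.5·8² = 166 m
Final speed = 26.8 m/s

26.8 m/s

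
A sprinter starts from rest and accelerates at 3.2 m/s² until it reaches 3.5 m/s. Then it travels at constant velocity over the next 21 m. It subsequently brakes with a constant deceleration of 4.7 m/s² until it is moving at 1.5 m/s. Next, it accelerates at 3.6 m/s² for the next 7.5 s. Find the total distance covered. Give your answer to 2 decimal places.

Phase 1 (accelerating): v₀ = 0 m/s, a = 3.2 m/s².
v = v₀ + at → t = (3.5 − 0) / 3.2 = 1.09 s
v² = v₀² + 2aΔx → Δx = (3.5² − 0²)/(2·3.2) = 1.91 m

Phase 2 (constant speed): v₀ = 3.50 m/s, a = 0 m/s².
Constant speed: t = d/v = 21/3.50 = 6.00 s

Phase 3 (decelerating): v₀ = 3.50 m/s, a = -4.7 m/s².
v = v₀ + at → t = (1.5 − 3.50) / -4.7 = 0.426 s
v² = v₀² + 2aΔx → Δx = (1.5² − 3.50²)/(2·-4.7) = 1.06 m

Phase 4 (accelerating): v₀ = 1.50 m/s, a = 3.6 m/s².
v = v₀ + at = 1.50 + (3.6)(7.5) = 28.5 m/s
Δx = v₀t + ½at² = 1.50·7.5 + 0.5·3.6·7.5² = 112 m
Total distance = 1.91 + 21.0 + 1.06 + 112 = 136 m

136.48 m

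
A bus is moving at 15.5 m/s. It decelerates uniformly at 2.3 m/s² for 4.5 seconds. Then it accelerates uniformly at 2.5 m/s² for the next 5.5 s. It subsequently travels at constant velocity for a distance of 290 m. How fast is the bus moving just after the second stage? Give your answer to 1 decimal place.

Phase 1 (decelerating): v₀ = 15.5 m/s, a = -2.3 m/s².
v = v₀ + at = 15.5 + (-2.3)(4.5) = 5.15 m/s
Δx = v₀t + ½at² = 15.5·4.5 + 0.5·-2.3·4.5² = 46.5 m

Phase 2 (accelerating): v₀ = 5.15 m/s, a = 2.5 m/s².
v = v₀ + at = 5.15 + (2.5)(5.5) = 18.9 m/s
Δx = v₀t + ½at² = 5.15·5.5 + 0.5·2.5·5.5² = 66.1 m
Speed at end of phase 2 = 18.9 m/s

18.9 m/s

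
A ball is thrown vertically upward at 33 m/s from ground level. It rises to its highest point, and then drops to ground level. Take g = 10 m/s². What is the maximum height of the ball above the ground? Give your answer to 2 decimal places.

Phase 1 (rising): v₀ = 33.0 m/s, a = -10 m/s².
v = v₀ + at → t = (0 − 33.0) / -10 = 3.30 s
v² = v₀² + 2aΔx → Δx = (0² − 33.0²)/(2·-10) = 54.5 m
Maximum height = 54.5 m

54.45 m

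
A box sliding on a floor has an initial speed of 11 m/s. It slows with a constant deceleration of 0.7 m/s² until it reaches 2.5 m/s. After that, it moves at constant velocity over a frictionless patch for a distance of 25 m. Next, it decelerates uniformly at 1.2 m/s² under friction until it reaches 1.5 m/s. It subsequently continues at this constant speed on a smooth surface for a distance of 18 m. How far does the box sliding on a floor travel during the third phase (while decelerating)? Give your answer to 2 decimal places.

1.67 m

Phase 1 (decelerating): v₀ = 11.0 m/s, a = -0.7 m/s².
v = v₀ + at → t = (2.5 − 11.0) / -0.7 = 12.1 s
v² = v₀² + 2aΔx → Δx = (2.5² − 11.0²)/(2·-0.7) = 82.0 m

Phase 2 (constant speed): v₀ = 2.50 m/s, a = 0 m/s².
Constant speed: t = d/v = 25/2.50 = 10.0 s

Phase 3 (decelerating): v₀ = 2.50 m/s, a = -1.2 m/s².
v = v₀ + at → t = (1.5 − 2.50) / -1.2 = 0.833 s
v² = v₀² + 2aΔx → Δx = (1.5² − 2.50²)/(2·-1.2) = 1.67 m
Distance in phase 3 = 1.67 m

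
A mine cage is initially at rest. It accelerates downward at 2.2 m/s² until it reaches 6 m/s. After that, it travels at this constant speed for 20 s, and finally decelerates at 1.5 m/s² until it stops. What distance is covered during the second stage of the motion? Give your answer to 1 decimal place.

Phase 1 (accelerating): v₀ = 0 m/s, a = 2.2 m/s².
v = v₀ + at → t = (6 − 0) / 2.2 = 2.73 s
v² = v₀² + 2aΔx → Δx = (6² − 0²)/(2·2.2) = 8.18 m

Phase 2 (constant speed): v₀ = 6.00 m/s, a = 0 m/s².
v = v₀ + at = 6.00 + (0)(20) = 6.00 m/s
Δx = v₀t + ½at² = 6.00·20 + 0.5·0·20² = 120 m
Distance in phase 2 = 120 m

120.0 m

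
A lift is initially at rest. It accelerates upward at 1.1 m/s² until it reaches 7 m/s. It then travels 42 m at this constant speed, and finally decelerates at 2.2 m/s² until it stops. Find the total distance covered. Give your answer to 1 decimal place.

Phase 1 (accelerating): v₀ = 0 m/s, a = 1.1 m/s².
v = v₀ + at → t = (7 − 0) / 1.1 = 6.36 s
v² = v₀² + 2aΔx → Δx = (7² − 0²)/(2·1.1) = 22.3 m

Phase 2 (constant speed): v₀ = 7.00 m/s, a = 0 m/s².
Constant speed: t = d/v = 42/7.00 = 6.00 s

Phase 3 (decelerating): v₀ = 7.00 m/s, a = -2.2 m/s².
v = v₀ + at → t = (0 − 7.00) / -2.2 = 3.18 s
v² = v₀² + 2aΔx → Δx = (0² − 7.00²)/(2·-2.2) = 11.1 m
Total distance = 22.3 + 42.0 + 11.1 = 75.4 m

75.4 m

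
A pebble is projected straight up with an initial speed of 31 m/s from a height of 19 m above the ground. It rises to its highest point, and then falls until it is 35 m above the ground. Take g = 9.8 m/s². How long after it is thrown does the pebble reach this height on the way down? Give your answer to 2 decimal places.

5.76 s

Phase 1 (rising): v₀ = 31.0 m/s, a = -9.8 m/s².
v = v₀ + at → t = (0 − 31.0) / -9.8 = 3.16 s
v² = v₀² + 2aΔx → Δx = (0² − 31.0²)/(2·-9.8) = 49.0 m

Phase 2 (falling): v₀ = 0 m/s, a = -9.8 m/s².
Falls 33.0 m from rest: t = √(2·33.0/9.8) = 2.60 s; v = g·t = 25.4 m/s.
Total time = 3.16 + 2.60 = 5.76 s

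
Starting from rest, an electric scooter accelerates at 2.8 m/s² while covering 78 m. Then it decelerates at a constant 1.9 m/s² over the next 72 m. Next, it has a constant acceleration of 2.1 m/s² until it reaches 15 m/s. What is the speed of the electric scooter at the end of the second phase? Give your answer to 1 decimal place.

Phase 1 (accelerating): v₀ = 0 m/s, a = 2.8 m/s².
v² = v₀² + 2aΔx = 0² + 2·2.8·78 = 437 → v = 20.9 m/s
t = (v − v₀)/a = (20.9 − 0)/2.8 = 7.46 s

Phase 2 (decelerating): v₀ = 20.9 m/s, a = -1.9 m/s².
v² = v₀² + 2aΔx = 20.9² + 2·-1.9·72 = 163 → v = 12.8 m/s
t = (v − v₀)/a = (12.8 − 20.9)/-1.9 = 4.28 s
Speed at end of phase 2 = 12.8 m/s

12.8 m/s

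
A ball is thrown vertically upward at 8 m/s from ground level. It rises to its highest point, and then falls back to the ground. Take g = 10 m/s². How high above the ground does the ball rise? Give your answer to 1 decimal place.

3.2 m

Phase 1 (rising): v₀ = 8.00 m/s, a = -10 m/s².
v = v₀ + at → t = (0 − 8.00) / -10 = 0.800 s
v² = v₀² + 2aΔx → Δx = (0² − 8.00²)/(2·-10) = 3.20 m
Maximum height = 3.20 m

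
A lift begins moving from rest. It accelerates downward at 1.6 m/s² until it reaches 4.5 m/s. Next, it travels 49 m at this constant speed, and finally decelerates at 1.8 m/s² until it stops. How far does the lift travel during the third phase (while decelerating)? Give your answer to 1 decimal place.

5.6 m

Phase 1 (accelerating): v₀ = 0 m/s, a = 1.6 m/s².
v = v₀ + at → t = (4.5 − 0) / 1.6 = 2.81 s
v² = v₀² + 2aΔx → Δx = (4.5² − 0²)/(2·1.6) = 6.33 m

Phase 2 (constant speed): v₀ = 4.50 m/s, a = 0 m/s².
Constant speed: t = d/v = 49/4.50 = 10.9 s

Phase 3 (decelerating): v₀ = 4.50 m/s, a = -1.8 m/s².
v = v₀ + at → t = (0 − 4.50) / -1.8 = 2.50 s
v² = v₀² + 2aΔx → Δx = (0² − 4.50²)/(2·-1.8) = 5.62 m
Distance in phase 3 = 5.62 m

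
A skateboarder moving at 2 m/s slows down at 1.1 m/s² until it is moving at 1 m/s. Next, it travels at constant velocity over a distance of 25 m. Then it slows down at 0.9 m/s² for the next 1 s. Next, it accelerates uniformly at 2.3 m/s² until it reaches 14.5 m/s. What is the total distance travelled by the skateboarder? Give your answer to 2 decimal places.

Phase 1 (decelerating): v₀ = 2.00 m/s, a = -1.1 m/s².
v = v₀ + at → t = (1 − 2.00) / -1.1 = 0.909 s
v² = v₀² + 2aΔx → Δx = (1² − 2.00²)/(2·-1.1) = 1.36 m

Phase 2 (constant speed): v₀ = 1.00 m/s, a = 0 m/s².
Constant speed: t = d/v = 25/1.00 = 25.0 s

Phase 3 (decelerating): v₀ = 1.00 m/s, a = -0.9 m/s².
v = v₀ + at = 1.00 + (-0.9)(1) = 0.100 m/s
Δx = v₀t + ½at² = 1.00·1 + 0.5·-0.9·1² = 0.550 m

Phase 4 (accelerating): v₀ = 0.100 m/s, a = 2.3 m/s².
v = v₀ + at → t = (14.5 − 0.100) / 2.3 = 6.26 s
v² = v₀² + 2aΔx → Δx = (14.5² − 0.100²)/(2·2.3) = 45.7 m
Total distance = 1.36 + 25.0 + 0.550 + 45.7 = 72.6 m

72.62 m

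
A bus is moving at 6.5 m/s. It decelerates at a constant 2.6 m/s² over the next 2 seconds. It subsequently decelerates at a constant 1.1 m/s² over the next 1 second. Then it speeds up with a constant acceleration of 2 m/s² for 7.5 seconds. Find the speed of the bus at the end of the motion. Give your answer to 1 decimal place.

15.2 m/s

Phase 1 (decelerating): v₀ = 6.50 m/s, a = -2.6 m/s².
v = v₀ + at = 6.50 + (-2.6)(2) = 1.30 m/s
Δx = v₀t + ½at² = 6.50·2 + 0.5·-2.6·2² = 7.80 m

Phase 2 (decelerating): v₀ = 1.30 m/s, a = -1.1 m/s².
v = v₀ + at = 1.30 + (-1.1)(1) = 0.200 m/s
Δx = v₀t + ½at² = 1.30·1 + 0.5·-1.1·1² = 0.750 m

Phase 3 (accelerating): v₀ = 0.200 m/s, a = 2 m/s².
v = v₀ + at = 0.200 + (2)(7.5) = 15.2 m/s
Δx = v₀t + ½at² = 0.200·7.5 + 0.5·2·7.5² = 57.8 m
Final speed = 15.2 m/s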